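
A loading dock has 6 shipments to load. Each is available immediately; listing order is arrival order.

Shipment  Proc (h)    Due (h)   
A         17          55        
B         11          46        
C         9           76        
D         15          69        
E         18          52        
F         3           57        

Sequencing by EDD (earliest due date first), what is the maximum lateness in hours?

EDD (increasing due date): B E A F D C.
B: 0→11, due 46, lateness -35
E: 11→29, due 52, lateness -23
A: 29→46, due 55, lateness -9
F: 46→49, due 57, lateness -8
D: 49→64, due 69, lateness -5
C: 64→73, due 76, lateness -3
Maximum = -3.

-3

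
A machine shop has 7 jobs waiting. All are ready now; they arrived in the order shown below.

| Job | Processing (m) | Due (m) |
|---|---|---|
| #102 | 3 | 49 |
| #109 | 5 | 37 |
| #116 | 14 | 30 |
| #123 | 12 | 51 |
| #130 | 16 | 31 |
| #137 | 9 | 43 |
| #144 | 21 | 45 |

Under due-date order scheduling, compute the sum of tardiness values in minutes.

69

EDD (increasing due date): #116 #130 #109 #137 #144 #102 #123.
#116: 0→14, due 30, tardiness 0
#130: 14→30, due 31, tardiness 0
#109: 30→35, due 37, tardiness 0
#137: 35→44, due 43, tardiness 1
#144: 44→65, due 45, tardiness 20
#102: 65→68, due 49, tardiness 19
#123: 68→80, due 51, tardiness 29
Sum = 0+0+0+1+20+19+29 = 69.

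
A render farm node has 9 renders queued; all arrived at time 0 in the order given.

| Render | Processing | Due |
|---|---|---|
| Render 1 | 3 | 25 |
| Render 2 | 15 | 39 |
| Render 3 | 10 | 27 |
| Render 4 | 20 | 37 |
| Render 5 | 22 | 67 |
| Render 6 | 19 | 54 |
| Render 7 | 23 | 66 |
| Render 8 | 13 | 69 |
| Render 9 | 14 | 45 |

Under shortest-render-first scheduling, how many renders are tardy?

SPT (increasing processing time): Render 1 Render 3 Render 8 Render 9 Render 2 Render 6 Render 4 Render 5 Render 7.
Render 1: 0→3, due 25, tardiness 0
Render 3: 3→13, due 27, tardiness 0
Render 8: 13→26, due 69, tardiness 0
Render 9: 26→40, due 45, tardiness 0
Render 2: 40→55, due 39, tardiness 16
Render 6: 55→74, due 54, tardiness 20
Render 4: 74→94, due 37, tardiness 57
Render 5: 94→116, due 67, tardiness 49
Render 7: 116→139, due 66, tardiness 73
Late renders: 5.

5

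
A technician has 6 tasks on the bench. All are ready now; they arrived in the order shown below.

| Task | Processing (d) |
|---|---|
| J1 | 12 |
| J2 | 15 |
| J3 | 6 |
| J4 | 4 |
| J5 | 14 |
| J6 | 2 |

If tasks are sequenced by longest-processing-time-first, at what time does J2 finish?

15

LPT (decreasing processing time): J2 J5 J1 J3 J4 J6.
J2: 0→15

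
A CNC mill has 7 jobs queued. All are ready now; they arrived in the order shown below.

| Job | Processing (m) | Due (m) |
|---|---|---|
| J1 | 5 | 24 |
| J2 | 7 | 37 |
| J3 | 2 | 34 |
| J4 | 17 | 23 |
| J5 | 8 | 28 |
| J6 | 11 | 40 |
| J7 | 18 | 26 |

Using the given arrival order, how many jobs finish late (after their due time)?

4

FIFO (arrival order): J1 J2 J3 J4 J5 J6 J7.
J1: 0→5, due 24, tardiness 0
J2: 5→12, due 37, tardiness 0
J3: 12→14, due 34, tardiness 0
J4: 14→31, due 23, tardiness 8
J5: 31→39, due 28, tardiness 11
J6: 39→50, due 40, tardiness 10
J7: 50→68, due 26, tardiness 42
Late jobs: 4.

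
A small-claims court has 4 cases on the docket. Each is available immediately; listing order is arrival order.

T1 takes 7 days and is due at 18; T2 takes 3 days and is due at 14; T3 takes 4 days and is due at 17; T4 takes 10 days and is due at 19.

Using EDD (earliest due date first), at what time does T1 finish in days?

EDD (increasing due date): T2 T3 T1 T4.
T2: 0→3
T3: 3→7
T1: 7→14

14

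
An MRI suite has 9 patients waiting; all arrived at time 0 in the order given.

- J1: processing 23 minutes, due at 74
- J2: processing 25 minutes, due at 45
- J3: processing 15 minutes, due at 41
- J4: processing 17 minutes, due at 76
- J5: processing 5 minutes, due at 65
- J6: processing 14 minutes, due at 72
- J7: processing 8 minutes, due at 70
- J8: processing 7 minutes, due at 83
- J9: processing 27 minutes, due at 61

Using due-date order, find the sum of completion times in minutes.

EDD (increasing due date): J3 J2 J9 J5 J7 J6 J1 J4 J8.
J3: 0→15
J2: 15→40
J9: 40→67
J5: 67→72
J7: 72→80
J6: 80→94
J1: 94→117
J4: 117→134
J8: 134→141
Sum = 15+40+67+72+80+94+117+134+141 = 760.

760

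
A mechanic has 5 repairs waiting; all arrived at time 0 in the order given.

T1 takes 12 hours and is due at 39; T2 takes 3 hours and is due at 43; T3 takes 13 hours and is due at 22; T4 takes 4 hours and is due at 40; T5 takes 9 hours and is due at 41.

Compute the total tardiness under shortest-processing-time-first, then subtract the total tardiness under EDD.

SPT (increasing processing time): T2 T4 T5 T1 T3.
T2: 0→3, due 43, tardiness 0
T4: 3→7, due 40, tardiness 0
T5: 7→16, due 41, tardiness 0
T1: 16→28, due 39, tardiness 0
T3: 28→41, due 22, tardiness 19
Sum = 0+0+0+0+19 = 19.
EDD (increasing due date): T3 T1 T4 T5 T2.
T3: 0→13, due 22, tardiness 0
T1: 13→25, due 39, tardiness 0
T4: 25→29, due 40, tardiness 0
T5: 29→38, due 41, tardiness 0
T2: 38→41, due 43, tardiness 0
Sum = 0+0+0+0+0 = 0.
Difference = 19 − 0 = 19.

19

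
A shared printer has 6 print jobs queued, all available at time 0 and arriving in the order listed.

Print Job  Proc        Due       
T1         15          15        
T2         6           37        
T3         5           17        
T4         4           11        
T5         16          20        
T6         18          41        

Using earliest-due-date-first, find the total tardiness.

63

EDD (increasing due date): T4 T1 T3 T5 T2 T6.
T4: 0→4, due 11, tardiness 0
T1: 4→19, due 15, tardiness 4
T3: 19→24, due 17, tardiness 7
T5: 24→40, due 20, tardiness 20
T2: 40→46, due 37, tardiness 9
T6: 46→64, due 41, tardiness 23
Sum = 0+4+7+20+9+23 = 63.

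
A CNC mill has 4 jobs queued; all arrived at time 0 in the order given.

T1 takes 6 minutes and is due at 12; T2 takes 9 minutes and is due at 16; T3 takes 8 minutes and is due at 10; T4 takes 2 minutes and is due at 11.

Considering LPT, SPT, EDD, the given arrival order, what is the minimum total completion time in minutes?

LPT (decreasing processing time): T2 T3 T1 T4.
T2: 0→9
T3: 9→17
T1: 17→23
T4: 23→25
Sum = 9+17+23+25 = 74.
SPT (increasing processing time): T4 T1 T3 T2.
T4: 0→2
T1: 2→8
T3: 8→16
T2: 16→25
Sum = 2+8+16+25 = 51.
EDD (increasing due date): T3 T4 T1 T2.
T3: 0→8
T4: 8→10
T1: 10→16
T2: 16→25
Sum = 8+10+16+25 = 59.
FIFO (arrival order): T1 T2 T3 T4.
T1: 0→6
T2: 6→15
T3: 15→23
T4: 23→25
Sum = 6+15+23+25 = 69.
LPT 74, SPT 51, EDD 59, FIFO 69 → minimum 51.

51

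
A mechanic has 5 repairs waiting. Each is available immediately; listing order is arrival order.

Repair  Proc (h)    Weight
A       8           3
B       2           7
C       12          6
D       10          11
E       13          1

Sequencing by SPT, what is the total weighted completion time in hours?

501

SPT (increasing processing time): B A D C E.
B: finishes 2, weight 7, w·C = 14
A: finishes 10, weight 3, w·C = 30
D: finishes 20, weight 11, w·C = 220
C: finishes 32, weight 6, w·C = 192
E: finishes 45, weight 1, w·C = 45
Sum = 14+30+220+192+45 = 501.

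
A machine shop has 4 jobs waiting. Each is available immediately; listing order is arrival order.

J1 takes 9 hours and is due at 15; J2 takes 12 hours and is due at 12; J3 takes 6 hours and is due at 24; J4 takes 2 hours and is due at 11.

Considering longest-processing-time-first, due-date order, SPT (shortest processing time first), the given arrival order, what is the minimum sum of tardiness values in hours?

LPT (decreasing processing time): J2 J1 J3 J4.
J2: 0→12, due 12, tardiness 0
J1: 12→21, due 15, tardiness 6
J3: 21→27, due 24, tardiness 3
J4: 27→29, due 11, tardiness 18
Sum = 0+6+3+18 = 27.
EDD (increasing due date): J4 J2 J1 J3.
J4: 0→2, due 11, tardiness 0
J2: 2→14, due 12, tardiness 2
J1: 14→23, due 15, tardiness 8
J3: 23→29, due 24, tardiness 5
Sum = 0+2+8+5 = 15.
SPT (increasing processing time): J4 J3 J1 J2.
J4: 0→2, due 11, tardiness 0
J3: 2→8, due 24, tardiness 0
J1: 8→17, due 15, tardiness 2
J2: 17→29, due 12, tardiness 17
Sum = 0+0+2+17 = 19.
FIFO (arrival order): J1 J2 J3 J4.
J1: 0→9, due 15, tardiness 0
J2: 9→21, due 12, tardiness 9
J3: 21→27, due 24, tardiness 3
J4: 27→29, due 11, tardiness 18
Sum = 0+9+3+18 = 30.
LPT 27, EDD 15, SPT 19, FIFO 30 → minimum 15.

15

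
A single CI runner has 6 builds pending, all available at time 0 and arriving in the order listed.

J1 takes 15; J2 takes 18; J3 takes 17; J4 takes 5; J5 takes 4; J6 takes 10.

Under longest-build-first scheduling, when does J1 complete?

50

LPT (decreasing processing time): J2 J3 J1 J6 J4 J5.
J2: 0→18
J3: 18→35
J1: 35→50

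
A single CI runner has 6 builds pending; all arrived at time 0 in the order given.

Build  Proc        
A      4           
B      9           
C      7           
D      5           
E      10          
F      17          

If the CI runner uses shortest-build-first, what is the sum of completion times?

SPT (increasing processing time): A D C B E F.
A: 0→4
D: 4→9
C: 9→16
B: 16→25
E: 25→35
F: 35→52
Sum = 4+9+16+25+35+52 = 141.

141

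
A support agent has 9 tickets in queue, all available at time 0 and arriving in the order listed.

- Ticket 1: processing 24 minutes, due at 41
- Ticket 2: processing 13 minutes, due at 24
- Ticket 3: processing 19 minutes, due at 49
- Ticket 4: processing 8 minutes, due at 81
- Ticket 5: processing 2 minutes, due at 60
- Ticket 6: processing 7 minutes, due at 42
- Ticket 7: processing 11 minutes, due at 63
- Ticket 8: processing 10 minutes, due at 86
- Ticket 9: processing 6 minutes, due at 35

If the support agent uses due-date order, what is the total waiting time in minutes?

EDD (increasing due date): Ticket 2 Ticket 9 Ticket 1 Ticket 6 Ticket 3 Ticket 5 Ticket 7 Ticket 4 Ticket 8.
Ticket 2: waits 0, runs 0→13
Ticket 9: waits 13, runs 13→19
Ticket 1: waits 19, runs 19→43
Ticket 6: waits 43, runs 43→50
Ticket 3: waits 50, runs 50→69
Ticket 5: waits 69, runs 69→71
Ticket 7: waits 71, runs 71→82
Ticket 4: waits 82, runs 82→90
Ticket 8: waits 90, runs 90→100
Sum = 0+13+19+43+50+69+71+82+90 = 437.

437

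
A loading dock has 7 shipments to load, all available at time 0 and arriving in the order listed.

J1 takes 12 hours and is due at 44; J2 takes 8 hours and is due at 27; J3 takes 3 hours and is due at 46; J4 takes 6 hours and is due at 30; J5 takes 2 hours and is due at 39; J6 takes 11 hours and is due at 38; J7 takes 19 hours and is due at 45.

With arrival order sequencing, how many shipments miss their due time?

2

FIFO (arrival order): J1 J2 J3 J4 J5 J6 J7.
J1: 0→12, due 44, tardiness 0
J2: 12→20, due 27, tardiness 0
J3: 20→23, due 46, tardiness 0
J4: 23→29, due 30, tardiness 0
J5: 29→31, due 39, tardiness 0
J6: 31→42, due 38, tardiness 4
J7: 42→61, due 45, tardiness 16
Late shipments: 2.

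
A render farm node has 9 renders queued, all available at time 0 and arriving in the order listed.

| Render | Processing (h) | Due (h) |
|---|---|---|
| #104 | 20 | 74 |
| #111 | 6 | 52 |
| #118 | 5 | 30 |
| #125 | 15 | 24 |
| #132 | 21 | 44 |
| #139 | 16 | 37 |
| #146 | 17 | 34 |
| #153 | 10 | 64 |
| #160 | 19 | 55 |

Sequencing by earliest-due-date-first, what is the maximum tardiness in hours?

55

EDD (increasing due date): #125 #118 #146 #139 #132 #111 #160 #153 #104.
#125: 0→15, due 24, tardiness 0
#118: 15→20, due 30, tardiness 0
#146: 20→37, due 34, tardiness 3
#139: 37→53, due 37, tardiness 16
#132: 53→74, due 44, tardiness 30
#111: 74→80, due 52, tardiness 28
#160: 80→99, due 55, tardiness 44
#153: 99→109, due 64, tardiness 45
#104: 109→129, due 74, tardiness 55
Maximum = 55.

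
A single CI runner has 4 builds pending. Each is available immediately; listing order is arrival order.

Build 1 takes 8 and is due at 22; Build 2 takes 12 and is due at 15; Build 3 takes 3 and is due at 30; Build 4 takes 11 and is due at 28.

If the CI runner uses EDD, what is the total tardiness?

7

EDD (increasing due date): Build 2 Build 1 Build 4 Build 3.
Build 2: 0→12, due 15, tardiness 0
Build 1: 12→20, due 22, tardiness 0
Build 4: 20→31, due 28, tardiness 3
Build 3: 31→34, due 30, tardiness 4
Sum = 0+0+3+4 = 7.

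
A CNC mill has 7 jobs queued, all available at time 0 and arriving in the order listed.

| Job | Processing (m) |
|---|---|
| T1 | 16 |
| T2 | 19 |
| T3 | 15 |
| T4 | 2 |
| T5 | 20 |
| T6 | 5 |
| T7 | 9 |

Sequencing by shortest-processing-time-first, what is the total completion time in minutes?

SPT (increasing processing time): T4 T6 T7 T3 T1 T2 T5.
T4: 0→2
T6: 2→7
T7: 7→16
T3: 16→31
T1: 31→47
T2: 47→66
T5: 66→86
Sum = 2+7+16+31+47+66+86 = 255.

255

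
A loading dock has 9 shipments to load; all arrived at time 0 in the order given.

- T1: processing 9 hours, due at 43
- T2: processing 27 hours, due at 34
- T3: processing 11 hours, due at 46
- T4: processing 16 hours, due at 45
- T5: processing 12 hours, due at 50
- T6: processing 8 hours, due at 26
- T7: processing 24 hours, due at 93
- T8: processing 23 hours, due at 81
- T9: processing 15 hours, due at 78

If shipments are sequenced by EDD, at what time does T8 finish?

EDD (increasing due date): T6 T2 T1 T4 T3 T5 T9 T8 T7.
T6: 0→8
T2: 8→35
T1: 35→44
T4: 44→60
T3: 60→71
T5: 71→83
T9: 83→98
T8: 98→121

121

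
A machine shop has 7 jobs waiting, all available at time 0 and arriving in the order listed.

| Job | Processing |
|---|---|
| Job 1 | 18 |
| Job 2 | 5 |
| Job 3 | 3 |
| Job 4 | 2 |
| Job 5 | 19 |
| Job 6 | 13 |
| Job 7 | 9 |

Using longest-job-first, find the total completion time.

365

LPT (decreasing processing time): Job 5 Job 1 Job 6 Job 7 Job 2 Job 3 Job 4.
Job 5: 0→19
Job 1: 19→37
Job 6: 37→50
Job 7: 50→59
Job 2: 59→64
Job 3: 64→67
Job 4: 67→69
Sum = 19+37+50+59+64+67+69 = 365.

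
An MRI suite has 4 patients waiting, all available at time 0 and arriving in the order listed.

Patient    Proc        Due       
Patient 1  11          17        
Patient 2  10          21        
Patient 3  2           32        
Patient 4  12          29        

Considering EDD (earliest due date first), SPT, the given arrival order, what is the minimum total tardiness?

EDD (increasing due date): Patient 1 Patient 2 Patient 4 Patient 3.
Patient 1: 0→11, due 17, tardiness 0
Patient 2: 11→21, due 21, tardiness 0
Patient 4: 21→33, due 29, tardiness 4
Patient 3: 33→35, due 32, tardiness 3
Sum = 0+0+4+3 = 7.
SPT (increasing processing time): Patient 3 Patient 2 Patient 1 Patient 4.
Patient 3: 0→2, due 32, tardiness 0
Patient 2: 2→12, due 21, tardiness 0
Patient 1: 12→23, due 17, tardiness 6
Patient 4: 23→35, due 29, tardiness 6
Sum = 0+0+6+6 = 12.
FIFO (arrival order): Patient 1 Patient 2 Patient 3 Patient 4.
Patient 1: 0→11, due 17, tardiness 0
Patient 2: 11→21, due 21, tardiness 0
Patient 3: 21→23, due 32, tardiness 0
Patient 4: 23→35, due 29, tardiness 6
Sum = 0+0+0+6 = 6.
EDD 7, SPT 12, FIFO 6 → minimum 6.

6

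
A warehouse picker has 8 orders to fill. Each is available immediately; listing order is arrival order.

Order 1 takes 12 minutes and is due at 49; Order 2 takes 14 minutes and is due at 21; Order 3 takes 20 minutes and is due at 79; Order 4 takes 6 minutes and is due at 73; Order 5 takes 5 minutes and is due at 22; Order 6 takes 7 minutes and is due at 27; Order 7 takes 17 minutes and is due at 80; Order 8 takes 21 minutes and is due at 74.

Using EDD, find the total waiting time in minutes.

291

EDD (increasing due date): Order 2 Order 5 Order 6 Order 1 Order 4 Order 8 Order 3 Order 7.
Order 2: waits 0, runs 0→14
Order 5: waits 14, runs 14→19
Order 6: waits 19, runs 19→26
Order 1: waits 26, runs 26→38
Order 4: waits 38, runs 38→44
Order 8: waits 44, runs 44→65
Order 3: waits 65, runs 65→85
Order 7: waits 85, runs 85→102
Sum = 0+14+19+26+38+44+65+85 = 291.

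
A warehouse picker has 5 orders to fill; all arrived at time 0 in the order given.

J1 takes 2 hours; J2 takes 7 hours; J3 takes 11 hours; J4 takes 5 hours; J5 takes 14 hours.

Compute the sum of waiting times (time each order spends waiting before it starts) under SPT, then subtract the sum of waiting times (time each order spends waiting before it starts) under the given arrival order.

SPT (increasing processing time): J1 J4 J2 J3 J5.
J1: waits 0, runs 0→2
J4: waits 2, runs 2→7
J2: waits 7, runs 7→14
J3: waits 14, runs 14→25
J5: waits 25, runs 25→39
Sum = 0+2+7+14+25 = 48.
FIFO (arrival order): J1 J2 J3 J4 J5.
J1: waits 0, runs 0→2
J2: waits 2, runs 2→9
J3: waits 9, runs 9→20
J4: waits 20, runs 20→25
J5: waits 25, runs 25→39
Sum = 0+2+9+20+25 = 56.
Difference = 48 − 56 = -8.

-8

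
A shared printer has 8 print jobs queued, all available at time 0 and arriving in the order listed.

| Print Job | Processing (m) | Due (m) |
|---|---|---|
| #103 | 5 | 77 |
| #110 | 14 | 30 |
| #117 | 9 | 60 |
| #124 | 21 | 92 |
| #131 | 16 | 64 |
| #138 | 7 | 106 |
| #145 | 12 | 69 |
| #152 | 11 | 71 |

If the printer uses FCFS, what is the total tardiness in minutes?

FIFO (arrival order): #103 #110 #117 #124 #131 #138 #145 #152.
#103: 0→5, due 77, tardiness 0
#110: 5→19, due 30, tardiness 0
#117: 19→28, due 60, tardiness 0
#124: 28→49, due 92, tardiness 0
#131: 49→65, due 64, tardiness 1
#138: 65→72, due 106, tardiness 0
#145: 72→84, due 69, tardiness 15
#152: 84→95, due 71, tardiness 24
Sum = 0+0+0+0+1+0+15+24 = 40.

40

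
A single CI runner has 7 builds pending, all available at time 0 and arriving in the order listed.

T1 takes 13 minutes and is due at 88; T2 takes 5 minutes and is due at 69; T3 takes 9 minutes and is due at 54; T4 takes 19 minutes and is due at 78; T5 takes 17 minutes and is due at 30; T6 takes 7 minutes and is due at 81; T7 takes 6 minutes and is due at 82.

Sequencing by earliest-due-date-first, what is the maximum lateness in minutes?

-12

EDD (increasing due date): T5 T3 T2 T4 T6 T7 T1.
T5: 0→17, due 30, lateness -13
T3: 17→26, due 54, lateness -28
T2: 26→31, due 69, lateness -38
T4: 31→50, due 78, lateness -28
T6: 50→57, due 81, lateness -24
T7: 57→63, due 82, lateness -19
T1: 63→76, due 88, lateness -12
Maximum = -12.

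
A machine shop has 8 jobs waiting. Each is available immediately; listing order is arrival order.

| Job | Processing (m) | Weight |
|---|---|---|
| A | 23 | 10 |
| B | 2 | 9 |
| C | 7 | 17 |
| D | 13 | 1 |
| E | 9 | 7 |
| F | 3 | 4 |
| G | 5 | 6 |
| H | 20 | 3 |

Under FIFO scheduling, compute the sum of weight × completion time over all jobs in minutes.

FIFO (arrival order): A B C D E F G H.
A: finishes 23, weight 10, w·C = 230
B: finishes 25, weight 9, w·C = 225
C: finishes 32, weight 17, w·C = 544
D: finishes 45, weight 1, w·C = 45
E: finishes 54, weight 7, w·C = 378
F: finishes 57, weight 4, w·C = 228
G: finishes 62, weight 6, w·C = 372
H: finishes 82, weight 3, w·C = 246
Sum = 230+225+544+45+378+228+372+246 = 2268.

2268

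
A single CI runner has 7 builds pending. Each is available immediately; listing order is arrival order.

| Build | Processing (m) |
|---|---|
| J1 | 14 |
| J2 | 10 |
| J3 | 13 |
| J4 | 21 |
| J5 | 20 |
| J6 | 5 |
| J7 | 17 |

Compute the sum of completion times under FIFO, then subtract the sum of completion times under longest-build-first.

FIFO (arrival order): J1 J2 J3 J4 J5 J6 J7.
J1: 0→14
J2: 14→24
J3: 24→37
J4: 37→58
J5: 58→78
J6: 78→83
J7: 83→100
Sum = 14+24+37+58+78+83+100 = 394.
LPT (decreasing processing time): J4 J5 J7 J1 J3 J2 J6.
J4: 0→21
J5: 21→41
J7: 41→58
J1: 58→72
J3: 72→85
J2: 85→95
J6: 95→100
Sum = 21+41+58+72+85+95+100 = 472.
Difference = 394 − 472 = -78.

-78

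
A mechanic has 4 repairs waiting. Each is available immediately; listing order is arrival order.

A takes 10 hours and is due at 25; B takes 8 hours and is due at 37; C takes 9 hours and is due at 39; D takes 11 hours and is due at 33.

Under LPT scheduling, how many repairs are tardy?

1

LPT (decreasing processing time): D A C B.
D: 0→11, due 33, tardiness 0
A: 11→21, due 25, tardiness 0
C: 21→30, due 39, tardiness 0
B: 30→38, due 37, tardiness 1
Late repairs: 1.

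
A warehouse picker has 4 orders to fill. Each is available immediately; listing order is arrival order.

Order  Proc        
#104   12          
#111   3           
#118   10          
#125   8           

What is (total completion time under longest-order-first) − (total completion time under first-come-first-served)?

LPT (decreasing processing time): #104 #118 #125 #111.
#104: 0→12
#118: 12→22
#125: 22→30
#111: 30→33
Sum = 12+22+30+33 = 97.
FIFO (arrival order): #104 #111 #118 #125.
#104: 0→12
#111: 12→15
#118: 15→25
#125: 25→33
Sum = 12+15+25+33 = 85.
Difference = 97 − 85 = 12.

12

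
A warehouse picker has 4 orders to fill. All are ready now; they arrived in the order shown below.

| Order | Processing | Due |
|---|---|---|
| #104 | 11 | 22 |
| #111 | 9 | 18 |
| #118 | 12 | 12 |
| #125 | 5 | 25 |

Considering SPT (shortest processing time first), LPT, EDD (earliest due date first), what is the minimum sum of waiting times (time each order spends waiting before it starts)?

SPT (increasing processing time): #125 #111 #104 #118.
#125: waits 0, runs 0→5
#111: waits 5, runs 5→14
#104: waits 14, runs 14→25
#118: waits 25, runs 25→37
Sum = 0+5+14+25 = 44.
LPT (decreasing processing time): #118 #104 #111 #125.
#118: waits 0, runs 0→12
#104: waits 12, runs 12→23
#111: waits 23, runs 23→32
#125: waits 32, runs 32→37
Sum = 0+12+23+32 = 67.
EDD (increasing due date): #118 #111 #104 #125.
#118: waits 0, runs 0→12
#111: waits 12, runs 12→21
#104: waits 21, runs 21→32
#125: waits 32, runs 32→37
Sum = 0+12+21+32 = 65.
SPT 44, LPT 67, EDD 65 → minimum 44.

44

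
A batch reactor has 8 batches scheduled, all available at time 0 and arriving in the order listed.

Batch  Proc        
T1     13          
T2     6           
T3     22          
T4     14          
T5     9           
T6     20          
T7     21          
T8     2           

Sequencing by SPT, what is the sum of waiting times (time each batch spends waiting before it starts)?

250

SPT (increasing processing time): T8 T2 T5 T1 T4 T6 T7 T3.
T8: waits 0, runs 0→2
T2: waits 2, runs 2→8
T5: waits 8, runs 8→17
T1: waits 17, runs 17→30
T4: waits 30, runs 30→44
T6: waits 44, runs 44→64
T7: waits 64, runs 64→85
T3: waits 85, runs 85→107
Sum = 0+2+8+17+30+44+64+85 = 250.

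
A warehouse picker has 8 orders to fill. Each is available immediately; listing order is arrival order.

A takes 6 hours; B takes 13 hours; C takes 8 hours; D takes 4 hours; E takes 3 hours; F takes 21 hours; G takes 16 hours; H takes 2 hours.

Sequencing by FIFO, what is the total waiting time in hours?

FIFO (arrival order): A B C D E F G H.
A: waits 0, runs 0→6
B: waits 6, runs 6→19
C: waits 19, runs 19→27
D: waits 27, runs 27→31
E: waits 31, runs 31→34
F: waits 34, runs 34→55
G: waits 55, runs 55→71
H: waits 71, runs 71→73
Sum = 0+6+19+27+31+34+55+71 = 243.

243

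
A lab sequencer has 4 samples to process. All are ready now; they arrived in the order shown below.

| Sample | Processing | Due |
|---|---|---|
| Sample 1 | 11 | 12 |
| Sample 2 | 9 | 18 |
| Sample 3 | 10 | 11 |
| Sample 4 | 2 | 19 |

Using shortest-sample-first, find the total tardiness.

30

SPT (increasing processing time): Sample 4 Sample 2 Sample 3 Sample 1.
Sample 4: 0→2, due 19, tardiness 0
Sample 2: 2→11, due 18, tardiness 0
Sample 3: 11→21, due 11, tardiness 10
Sample 1: 21→32, due 12, tardiness 20
Sum = 0+0+10+20 = 30.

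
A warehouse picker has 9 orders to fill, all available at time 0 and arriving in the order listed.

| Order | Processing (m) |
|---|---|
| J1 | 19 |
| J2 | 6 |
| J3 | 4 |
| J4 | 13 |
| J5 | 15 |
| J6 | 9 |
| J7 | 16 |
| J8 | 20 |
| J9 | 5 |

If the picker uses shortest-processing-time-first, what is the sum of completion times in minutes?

403

SPT (increasing processing time): J3 J9 J2 J6 J4 J5 J7 J1 J8.
J3: 0→4
J9: 4→9
J2: 9→15
J6: 15→24
J4: 24→37
J5: 37→52
J7: 52→68
J1: 68→87
J8: 87→107
Sum = 4+9+15+24+37+52+68+87+107 = 403.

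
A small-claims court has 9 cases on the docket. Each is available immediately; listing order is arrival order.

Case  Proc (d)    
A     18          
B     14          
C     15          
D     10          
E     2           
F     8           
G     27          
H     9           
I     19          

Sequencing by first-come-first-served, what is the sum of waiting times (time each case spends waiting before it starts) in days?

FIFO (arrival order): A B C D E F G H I.
A: waits 0, runs 0→18
B: waits 18, runs 18→32
C: waits 32, runs 32→47
D: waits 47, runs 47→57
E: waits 57, runs 57→59
F: waits 59, runs 59→67
G: waits 67, runs 67→94
H: waits 94, runs 94→103
I: waits 103, runs 103→122
Sum = 0+18+32+47+57+59+67+94+103 = 477.

477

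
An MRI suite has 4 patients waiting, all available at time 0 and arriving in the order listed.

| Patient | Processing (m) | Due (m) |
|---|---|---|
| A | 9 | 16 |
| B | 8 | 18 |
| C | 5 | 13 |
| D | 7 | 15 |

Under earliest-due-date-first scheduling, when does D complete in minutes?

12

EDD (increasing due date): C D A B.
C: 0→5
D: 5→12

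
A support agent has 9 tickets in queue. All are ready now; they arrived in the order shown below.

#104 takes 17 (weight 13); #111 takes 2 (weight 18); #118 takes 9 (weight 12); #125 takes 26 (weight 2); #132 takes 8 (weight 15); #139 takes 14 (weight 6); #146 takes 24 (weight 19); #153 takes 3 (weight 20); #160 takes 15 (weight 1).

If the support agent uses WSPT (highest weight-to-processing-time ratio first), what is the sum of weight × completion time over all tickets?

3074

WSPT (decreasing weight/processing-time ratio): #111 #153 #132 #118 #146 #104 #139 #125 #160.
#111: finishes 2, weight 18, w·C = 36
#153: finishes 5, weight 20, w·C = 100
#132: finishes 13, weight 15, w·C = 195
#118: finishes 22, weight 12, w·C = 264
#146: finishes 46, weight 19, w·C = 874
#104: finishes 63, weight 13, w·C = 819
#139: finishes 77, weight 6, w·C = 462
#125: finishes 103, weight 2, w·C = 206
#160: finishes 118, weight 1, w·C = 118
Sum = 36+100+195+264+874+819+462+206+118 = 3074.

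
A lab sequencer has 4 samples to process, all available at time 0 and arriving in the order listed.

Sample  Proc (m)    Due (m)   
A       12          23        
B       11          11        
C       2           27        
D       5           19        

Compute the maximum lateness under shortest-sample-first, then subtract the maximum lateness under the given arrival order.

SPT (increasing processing time): C D B A.
C: 0→2, due 27, lateness -25
D: 2→7, due 19, lateness -12
B: 7→18, due 11, lateness 7
A: 18→30, due 23, lateness 7
Maximum = 7.
FIFO (arrival order): A B C D.
A: 0→12, due 23, lateness -11
B: 12→23, due 11, lateness 12
C: 23→25, due 27, lateness -2
D: 25→30, due 19, lateness 11
Maximum = 12.
Difference = 7 − 12 = -5.

-5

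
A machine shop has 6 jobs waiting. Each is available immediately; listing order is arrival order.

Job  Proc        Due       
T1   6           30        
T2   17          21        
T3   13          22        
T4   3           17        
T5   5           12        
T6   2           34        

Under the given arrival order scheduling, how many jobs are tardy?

FIFO (arrival order): T1 T2 T3 T4 T5 T6.
T1: 0→6, due 30, tardiness 0
T2: 6→23, due 21, tardiness 2
T3: 23→36, due 22, tardiness 14
T4: 36→39, due 17, tardiness 22
T5: 39→44, due 12, tardiness 32
T6: 44→46, due 34, tardiness 12
Late jobs: 5.

5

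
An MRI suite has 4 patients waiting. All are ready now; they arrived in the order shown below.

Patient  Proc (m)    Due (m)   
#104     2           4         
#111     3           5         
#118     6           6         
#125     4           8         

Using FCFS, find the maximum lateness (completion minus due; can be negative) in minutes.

FIFO (arrival order): #104 #111 #118 #125.
#104: 0→2, due 4, lateness -2
#111: 2→5, due 5, lateness 0
#118: 5→11, due 6, lateness 5
#125: 11→15, due 8, lateness 7
Maximum = 7.

7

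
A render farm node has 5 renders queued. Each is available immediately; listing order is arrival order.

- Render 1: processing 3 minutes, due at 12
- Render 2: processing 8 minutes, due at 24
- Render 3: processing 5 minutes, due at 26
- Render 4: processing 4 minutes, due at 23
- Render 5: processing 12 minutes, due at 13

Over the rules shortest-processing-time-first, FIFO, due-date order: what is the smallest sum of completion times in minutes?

74

SPT (increasing processing time): Render 1 Render 4 Render 3 Render 2 Render 5.
Render 1: 0→3
Render 4: 3→7
Render 3: 7→12
Render 2: 12→20
Render 5: 20→32
Sum = 3+7+12+20+32 = 74.
FIFO (arrival order): Render 1 Render 2 Render 3 Render 4 Render 5.
Render 1: 0→3
Render 2: 3→11
Render 3: 11→16
Render 4: 16→20
Render 5: 20→32
Sum = 3+11+16+20+32 = 82.
EDD (increasing due date): Render 1 Render 5 Render 4 Render 2 Render 3.
Render 1: 0→3
Render 5: 3→15
Render 4: 15→19
Render 2: 19→27
Render 3: 27→32
Sum = 3+15+19+27+32 = 96.
SPT 74, FIFO 82, EDD 96 → minimum 74.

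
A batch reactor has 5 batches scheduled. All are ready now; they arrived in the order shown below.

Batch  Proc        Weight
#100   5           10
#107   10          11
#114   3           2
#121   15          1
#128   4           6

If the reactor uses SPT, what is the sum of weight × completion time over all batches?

447

SPT (increasing processing time): #114 #128 #100 #107 #121.
#114: finishes 3, weight 2, w·C = 6
#128: finishes 7, weight 6, w·C = 42
#100: finishes 12, weight 10, w·C = 120
#107: finishes 22, weight 11, w·C = 242
#121: finishes 37, weight 1, w·C = 37
Sum = 6+42+120+242+37 = 447.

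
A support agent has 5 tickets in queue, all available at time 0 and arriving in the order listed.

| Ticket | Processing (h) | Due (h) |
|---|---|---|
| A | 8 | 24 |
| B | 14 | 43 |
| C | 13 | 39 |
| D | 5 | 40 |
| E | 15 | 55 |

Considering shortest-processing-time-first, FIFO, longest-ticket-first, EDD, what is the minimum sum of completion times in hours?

SPT (increasing processing time): D A C B E.
D: 0→5
A: 5→13
C: 13→26
B: 26→40
E: 40→55
Sum = 5+13+26+40+55 = 139.
FIFO (arrival order): A B C D E.
A: 0→8
B: 8→22
C: 22→35
D: 35→40
E: 40→55
Sum = 8+22+35+40+55 = 160.
LPT (decreasing processing time): E B C A D.
E: 0→15
B: 15→29
C: 29→42
A: 42→50
D: 50→55
Sum = 15+29+42+50+55 = 191.
EDD (increasing due date): A C D B E.
A: 0→8
C: 8→21
D: 21→26
B: 26→40
E: 40→55
Sum = 8+21+26+40+55 = 150.
SPT 139, FIFO 160, LPT 191, EDD 150 → minimum 139.

139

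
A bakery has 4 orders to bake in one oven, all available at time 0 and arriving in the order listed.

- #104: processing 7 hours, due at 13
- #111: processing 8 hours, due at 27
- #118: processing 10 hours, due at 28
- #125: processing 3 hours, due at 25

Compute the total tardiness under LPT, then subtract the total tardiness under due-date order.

LPT (decreasing processing time): #118 #111 #104 #125.
#118: 0→10, due 28, tardiness 0
#111: 10→18, due 27, tardiness 0
#104: 18→25, due 13, tardiness 12
#125: 25→28, due 25, tardiness 3
Sum = 0+0+12+3 = 15.
EDD (increasing due date): #104 #125 #111 #118.
#104: 0→7, due 13, tardiness 0
#125: 7→10, due 25, tardiness 0
#111: 10→18, due 27, tardiness 0
#118: 18→28, due 28, tardiness 0
Sum = 0+0+0+0 = 0.
Difference = 15 − 0 = 15.

15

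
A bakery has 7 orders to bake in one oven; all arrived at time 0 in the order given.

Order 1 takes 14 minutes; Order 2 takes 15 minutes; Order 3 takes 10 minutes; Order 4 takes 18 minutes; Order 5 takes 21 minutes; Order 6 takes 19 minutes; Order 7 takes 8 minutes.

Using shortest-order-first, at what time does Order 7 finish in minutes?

8

SPT (increasing processing time): Order 7 Order 3 Order 1 Order 2 Order 4 Order 6 Order 5.
Order 7: 0→8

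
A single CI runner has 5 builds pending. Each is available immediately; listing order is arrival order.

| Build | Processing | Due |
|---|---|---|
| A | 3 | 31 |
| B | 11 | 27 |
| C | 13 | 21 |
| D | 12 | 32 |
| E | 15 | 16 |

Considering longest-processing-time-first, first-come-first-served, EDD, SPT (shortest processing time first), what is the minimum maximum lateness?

LPT (decreasing processing time): E C D B A.
E: 0→15, due 16, lateness -1
C: 15→28, due 21, lateness 7
D: 28→40, due 32, lateness 8
B: 40→51, due 27, lateness 24
A: 51→54, due 31, lateness 23
Maximum = 24.
FIFO (arrival order): A B C D E.
A: 0→3, due 31, lateness -28
B: 3→14, due 27, lateness -13
C: 14→27, due 21, lateness 6
D: 27→39, due 32, lateness 7
E: 39→54, due 16, lateness 38
Maximum = 38.
EDD (increasing due date): E C B A D.
E: 0→15, due 16, lateness -1
C: 15→28, due 21, lateness 7
B: 28→39, due 27, lateness 12
A: 39→42, due 31, lateness 11
D: 42→54, due 32, lateness 22
Maximum = 22.
SPT (increasing processing time): A B D C E.
A: 0→3, due 31, lateness -28
B: 3→14, due 27, lateness -13
D: 14→26, due 32, lateness -6
C: 26→39, due 21, lateness 18
E: 39→54, due 16, lateness 38
Maximum = 38.
LPT 24, FIFO 38, EDD 22, SPT 38 → minimum 22.

22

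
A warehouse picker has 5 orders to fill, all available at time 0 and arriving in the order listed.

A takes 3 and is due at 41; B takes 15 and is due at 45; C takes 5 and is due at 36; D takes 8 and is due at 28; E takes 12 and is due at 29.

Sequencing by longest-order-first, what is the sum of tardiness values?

13

LPT (decreasing processing time): B E D C A.
B: 0→15, due 45, tardiness 0
E: 15→27, due 29, tardiness 0
D: 27→35, due 28, tardiness 7
C: 35→40, due 36, tardiness 4
A: 40→43, due 41, tardiness 2
Sum = 0+0+7+4+2 = 13.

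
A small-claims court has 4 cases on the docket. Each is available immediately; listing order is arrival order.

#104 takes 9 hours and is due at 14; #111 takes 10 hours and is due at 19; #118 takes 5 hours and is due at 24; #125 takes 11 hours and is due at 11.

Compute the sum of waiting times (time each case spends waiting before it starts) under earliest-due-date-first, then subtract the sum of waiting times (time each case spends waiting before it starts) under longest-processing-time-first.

EDD (increasing due date): #125 #104 #111 #118.
#125: waits 0, runs 0→11
#104: waits 11, runs 11→20
#111: waits 20, runs 20→30
#118: waits 30, runs 30→35
Sum = 0+11+20+30 = 61.
LPT (decreasing processing time): #125 #111 #104 #118.
#125: waits 0, runs 0→11
#111: waits 11, runs 11→21
#104: waits 21, runs 21→30
#118: waits 30, runs 30→35
Sum = 0+11+21+30 = 62.
Difference = 61 − 62 = -1.

-1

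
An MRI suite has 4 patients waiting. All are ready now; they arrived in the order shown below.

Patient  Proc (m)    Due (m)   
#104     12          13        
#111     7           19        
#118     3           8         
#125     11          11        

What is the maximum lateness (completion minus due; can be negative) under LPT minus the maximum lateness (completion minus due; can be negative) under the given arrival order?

LPT (decreasing processing time): #104 #125 #111 #118.
#104: 0→12, due 13, lateness -1
#125: 12→23, due 11, lateness 12
#111: 23→30, due 19, lateness 11
#118: 30→33, due 8, lateness 25
Maximum = 25.
FIFO (arrival order): #104 #111 #118 #125.
#104: 0→12, due 13, lateness -1
#111: 12→19, due 19, lateness 0
#118: 19→22, due 8, lateness 14
#125: 22→33, due 11, lateness 22
Maximum = 22.
Difference = 25 − 22 = 3.

3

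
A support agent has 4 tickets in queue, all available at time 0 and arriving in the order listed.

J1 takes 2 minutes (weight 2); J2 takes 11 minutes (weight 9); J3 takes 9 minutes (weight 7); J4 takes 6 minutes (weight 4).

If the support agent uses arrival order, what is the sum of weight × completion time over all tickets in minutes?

387

FIFO (arrival order): J1 J2 J3 J4.
J1: finishes 2, weight 2, w·C = 4
J2: finishes 13, weight 9, w·C = 117
J3: finishes 22, weight 7, w·C = 154
J4: finishes 28, weight 4, w·C = 112
Sum = 4+117+154+112 = 387.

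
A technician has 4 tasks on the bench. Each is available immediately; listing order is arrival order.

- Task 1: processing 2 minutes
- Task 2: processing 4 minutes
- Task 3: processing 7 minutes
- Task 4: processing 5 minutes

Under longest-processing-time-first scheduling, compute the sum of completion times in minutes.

LPT (decreasing processing time): Task 3 Task 4 Task 2 Task 1.
Task 3: 0→7
Task 4: 7→12
Task 2: 12→16
Task 1: 16→18
Sum = 7+12+16+18 = 53.

53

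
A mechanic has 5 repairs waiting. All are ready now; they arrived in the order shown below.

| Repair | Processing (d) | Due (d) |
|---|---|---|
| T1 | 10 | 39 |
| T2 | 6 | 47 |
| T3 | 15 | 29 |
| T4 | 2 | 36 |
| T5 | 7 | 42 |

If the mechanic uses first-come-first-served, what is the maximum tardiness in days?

FIFO (arrival order): T1 T2 T3 T4 T5.
T1: 0→10, due 39, tardiness 0
T2: 10→16, due 47, tardiness 0
T3: 16→31, due 29, tardiness 2
T4: 31→33, due 36, tardiness 0
T5: 33→40, due 42, tardiness 0
Maximum = 2.

2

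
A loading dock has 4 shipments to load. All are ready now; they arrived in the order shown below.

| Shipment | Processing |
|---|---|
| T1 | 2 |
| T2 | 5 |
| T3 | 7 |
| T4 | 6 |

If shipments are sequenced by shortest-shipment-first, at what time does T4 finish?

13

SPT (increasing processing time): T1 T2 T4 T3.
T1: 0→2
T2: 2→7
T4: 7→13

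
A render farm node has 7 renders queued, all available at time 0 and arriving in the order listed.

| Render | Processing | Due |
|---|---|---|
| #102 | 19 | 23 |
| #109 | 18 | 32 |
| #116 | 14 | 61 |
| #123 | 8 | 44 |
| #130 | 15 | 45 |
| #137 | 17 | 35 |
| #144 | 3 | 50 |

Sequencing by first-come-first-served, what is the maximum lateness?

FIFO (arrival order): #102 #109 #116 #123 #130 #137 #144.
#102: 0→19, due 23, lateness -4
#109: 19→37, due 32, lateness 5
#116: 37→51, due 61, lateness -10
#123: 51→59, due 44, lateness 15
#130: 59→74, due 45, lateness 29
#137: 74→91, due 35, lateness 56
#144: 91→94, due 50, lateness 44
Maximum = 56.

56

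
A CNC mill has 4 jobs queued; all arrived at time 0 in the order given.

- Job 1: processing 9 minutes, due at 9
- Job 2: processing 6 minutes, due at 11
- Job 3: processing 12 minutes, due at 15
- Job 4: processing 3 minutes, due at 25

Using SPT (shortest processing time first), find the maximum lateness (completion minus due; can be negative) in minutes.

15

SPT (increasing processing time): Job 4 Job 2 Job 1 Job 3.
Job 4: 0→3, due 25, lateness -22
Job 2: 3→9, due 11, lateness -2
Job 1: 9→18, due 9, lateness 9
Job 3: 18→30, due 15, lateness 15
Maximum = 15.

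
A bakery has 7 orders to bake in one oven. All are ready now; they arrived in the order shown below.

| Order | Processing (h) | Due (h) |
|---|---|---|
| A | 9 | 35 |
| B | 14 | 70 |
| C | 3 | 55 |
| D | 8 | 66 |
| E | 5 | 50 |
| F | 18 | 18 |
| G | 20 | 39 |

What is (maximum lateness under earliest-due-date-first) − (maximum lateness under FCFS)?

EDD (increasing due date): F A G E C D B.
F: 0→18, due 18, lateness 0
A: 18→27, due 35, lateness -8
G: 27→47, due 39, lateness 8
E: 47→52, due 50, lateness 2
C: 52→55, due 55, lateness 0
D: 55→63, due 66, lateness -3
B: 63→77, due 70, lateness 7
Maximum = 8.
FIFO (arrival order): A B C D E F G.
A: 0→9, due 35, lateness -26
B: 9→23, due 70, lateness -47
C: 23→26, due 55, lateness -29
D: 26→34, due 66, lateness -32
E: 34→39, due 50, lateness -11
F: 39→57, due 18, lateness 39
G: 57→77, due 39, lateness 38
Maximum = 39.
Difference = 8 − 39 = -31.

-31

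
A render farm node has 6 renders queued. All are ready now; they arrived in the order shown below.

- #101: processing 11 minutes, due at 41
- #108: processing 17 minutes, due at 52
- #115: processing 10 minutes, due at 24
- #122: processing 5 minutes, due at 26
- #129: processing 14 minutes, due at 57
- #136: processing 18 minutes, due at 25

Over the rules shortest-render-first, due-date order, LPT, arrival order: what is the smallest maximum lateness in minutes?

18

SPT (increasing processing time): #122 #115 #101 #129 #108 #136.
#122: 0→5, due 26, lateness -21
#115: 5→15, due 24, lateness -9
#101: 15→26, due 41, lateness -15
#129: 26→40, due 57, lateness -17
#108: 40→57, due 52, lateness 5
#136: 57→75, due 25, lateness 50
Maximum = 50.
EDD (increasing due date): #115 #136 #122 #101 #108 #129.
#115: 0→10, due 24, lateness -14
#136: 10→28, due 25, lateness 3
#122: 28→33, due 26, lateness 7
#101: 33→44, due 41, lateness 3
#108: 44→61, due 52, lateness 9
#129: 61→75, due 57, lateness 18
Maximum = 18.
LPT (decreasing processing time): #136 #108 #129 #101 #115 #122.
#136: 0→18, due 25, lateness -7
#108: 18→35, due 52, lateness -17
#129: 35→49, due 57, lateness -8
#101: 49→60, due 41, lateness 19
#115: 60→70, due 24, lateness 46
#122: 70→75, due 26, lateness 49
Maximum = 49.
FIFO (arrival order): #101 #108 #115 #122 #129 #136.
#101: 0→11, due 41, lateness -30
#108: 11→28, due 52, lateness -24
#115: 28→38, due 24, lateness 14
#122: 38→43, due 26, lateness 17
#129: 43→57, due 57, lateness 0
#136: 57→75, due 25, lateness 50
Maximum = 50.
SPT 50, EDD 18, LPT 49, FIFO 50 → minimum 18.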